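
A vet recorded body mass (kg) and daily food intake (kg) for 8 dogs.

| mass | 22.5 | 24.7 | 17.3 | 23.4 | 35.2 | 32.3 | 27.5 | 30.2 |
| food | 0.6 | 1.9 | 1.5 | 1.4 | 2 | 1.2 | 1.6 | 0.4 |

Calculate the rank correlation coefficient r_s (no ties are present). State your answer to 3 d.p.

0.190

Rank mass: 2, 4, 1, 3, 8, 7, 5, 6
Rank food: 2, 7, 5, 4, 8, 3, 6, 1
d = rank(mass) − rank(food): 0, -3, -4, -1, 0, 4, -1, 5; Σd² = 68
ρ = 1 − 6Σd² / [n(n²−1)] = 1 − 6×68 / (8×63) = 1 − 408/504 ≈ 0.190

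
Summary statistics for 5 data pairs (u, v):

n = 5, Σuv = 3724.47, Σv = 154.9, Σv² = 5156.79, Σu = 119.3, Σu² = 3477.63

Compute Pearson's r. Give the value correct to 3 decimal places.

0.060

r = (nΣuv − ΣuΣv) / √[(nΣu² − (Σu)²)(nΣv² − (Σv)²)]
Numerator: 5×3724.47 − 119.3×154.9 = 142.78
Denominator: √[(17388.15 − 14232.49)(25783.95 − 23994.01)] = √[3155.66 × 1789.94] = 2376.6451
r = 142.78 / 2376.6451 ≈ 0.060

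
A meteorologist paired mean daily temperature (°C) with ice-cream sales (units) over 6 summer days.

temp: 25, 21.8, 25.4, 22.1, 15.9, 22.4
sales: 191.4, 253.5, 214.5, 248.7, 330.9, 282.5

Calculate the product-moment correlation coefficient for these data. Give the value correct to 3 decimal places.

-0.927

n = 6, Σx = 132.6, Σy = 1521.5, Σx² = 2988.38, Σy² = 398059.21, Σxy = 32845.18
nΣxy − ΣxΣy = 197071.08 − 201750.9 = -4679.82
nΣx² − (Σx)² = 17930.28 − 17582.76 = 347.52; nΣy² − (Σy)² = 2388355.26 − 2314962.25 = 73393.01
r = -4679.82 / √(347.52 × 73393.01) = -4679.82 / 5050.3009 ≈ -0.927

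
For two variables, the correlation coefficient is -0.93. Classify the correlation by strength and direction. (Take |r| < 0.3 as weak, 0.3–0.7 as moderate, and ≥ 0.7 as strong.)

strong negative

r = -0.93 < 0 so the relationship is negative.
|r| = 0.93, which falls in the strong range.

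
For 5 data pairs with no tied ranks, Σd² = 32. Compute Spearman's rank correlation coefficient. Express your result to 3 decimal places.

-0.600

ρ = 1 − 6Σd² / [n(n²−1)] = 1 − 6×32 / (5×24)
  = 1 − 192/120 = 1 − 1.6000 ≈ -0.600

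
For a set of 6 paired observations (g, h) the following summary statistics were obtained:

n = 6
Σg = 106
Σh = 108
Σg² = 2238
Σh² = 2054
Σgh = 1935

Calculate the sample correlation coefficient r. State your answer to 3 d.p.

r = (nΣgh − ΣgΣh) / √[(nΣg² − (Σg)²)(nΣh² − (Σh)²)]
Numerator: 6×1935 − 106×108 = 162
Denominator: √[(13428 − 11236)(12324 − 11664)] = √[2192 × 660] = 1202.7967
r = 162 / 1202.7967 ≈ 0.135

0.135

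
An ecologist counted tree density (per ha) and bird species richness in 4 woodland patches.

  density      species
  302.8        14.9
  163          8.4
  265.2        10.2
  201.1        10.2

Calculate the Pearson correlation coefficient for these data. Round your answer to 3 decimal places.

n = 4, Σx = 932.1, Σy = 43.7, Σx² = 229029.09, Σy² = 500.65, Σxy = 10637.18
nΣxy − ΣxΣy = 42548.72 − 40732.77 = 1815.95
nΣx² − (Σx)² = 916116.36 − 868810.41 = 47305.95; nΣy² − (Σy)² = 2002.6 − 1909.69 = 92.91
r = 1815.95 / √(47305.95 × 92.91) = 1815.95 / 2096.4722 ≈ 0.866

0.866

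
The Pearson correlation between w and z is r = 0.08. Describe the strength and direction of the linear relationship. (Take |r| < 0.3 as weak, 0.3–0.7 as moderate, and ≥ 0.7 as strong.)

weak positive

r = 0.08 > 0 so the relationship is positive.
|r| = 0.08, which falls in the weak range.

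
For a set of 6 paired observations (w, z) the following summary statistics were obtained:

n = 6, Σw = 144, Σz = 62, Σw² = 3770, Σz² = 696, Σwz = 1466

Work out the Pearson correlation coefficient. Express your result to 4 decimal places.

-0.1669

r = (nΣwz − ΣwΣz) / √[(nΣw² − (Σw)²)(nΣz² − (Σz)²)]
Numerator: 6×1466 − 144×62 = -132
Denominator: √[(22620 − 20736)(4176 − 3844)] = √[1884 × 332] = 790.8780
r = -132 / 790.8780 ≈ -0.1669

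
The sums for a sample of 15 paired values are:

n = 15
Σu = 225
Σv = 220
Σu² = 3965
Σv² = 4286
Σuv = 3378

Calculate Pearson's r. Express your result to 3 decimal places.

0.099

r = (nΣuv − ΣuΣv) / √[(nΣu² − (Σu)²)(nΣv² − (Σv)²)]
Numerator: 15×3378 − 225×220 = 1170
Denominator: √[(59475 − 50625)(64290 − 48400)] = √[8850 × 15890] = 11858.6045
r = 1170 / 11858.6045 ≈ 0.099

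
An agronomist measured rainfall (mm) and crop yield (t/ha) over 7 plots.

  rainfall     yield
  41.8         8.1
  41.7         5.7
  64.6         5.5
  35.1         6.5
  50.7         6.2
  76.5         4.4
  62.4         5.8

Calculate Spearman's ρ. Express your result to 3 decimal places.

Rank rainfall: 3, 2, 6, 1, 4, 7, 5
Rank yield: 7, 3, 2, 6, 5, 1, 4
d = rank(rainfall) − rank(yield): -4, -1, 4, -5, -1, 6, 1; Σd² = 96
ρ = 1 − 6Σd² / [n(n²−1)] = 1 − 6×96 / (7×48) = 1 − 576/336 ≈ -0.714

-0.714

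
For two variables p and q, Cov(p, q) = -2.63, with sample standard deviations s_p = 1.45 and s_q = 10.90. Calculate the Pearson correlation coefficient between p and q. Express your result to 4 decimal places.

r = Cov(p,q) / (s_p · s_q) = -2.63 / (1.45 × 10.90)
  = -2.63 / 15.8050 ≈ -0.1664

-0.1664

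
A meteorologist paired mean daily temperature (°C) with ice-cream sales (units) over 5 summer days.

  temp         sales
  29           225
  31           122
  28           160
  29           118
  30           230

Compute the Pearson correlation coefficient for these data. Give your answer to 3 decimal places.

-0.113

n = 5, Σx = 147, Σy = 855, Σx² = 4327, Σy² = 157933, Σxy = 25109
nΣxy − ΣxΣy = 125545 − 125685 = -140
nΣx² − (Σx)² = 21635 − 21609 = 26; nΣy² − (Σy)² = 789665 − 731025 = 58640
r = -140 / √(26 × 58640) = -140 / 1234.7631 ≈ -0.113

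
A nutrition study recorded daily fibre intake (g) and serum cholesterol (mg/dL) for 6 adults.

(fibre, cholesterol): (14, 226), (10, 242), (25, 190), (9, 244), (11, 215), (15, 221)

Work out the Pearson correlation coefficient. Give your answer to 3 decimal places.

-0.897

n = 6, Σx = 84, Σy = 1338, Σx² = 1348, Σy² = 300342, Σxy = 18210
nΣxy − ΣxΣy = 109260 − 112392 = -3132
nΣx² − (Σx)² = 8088 − 7056 = 1032; nΣy² − (Σy)² = 1802052 − 1790244 = 11808
r = -3132 / √(1032 × 11808) = -3132 / 3490.8245 ≈ -0.897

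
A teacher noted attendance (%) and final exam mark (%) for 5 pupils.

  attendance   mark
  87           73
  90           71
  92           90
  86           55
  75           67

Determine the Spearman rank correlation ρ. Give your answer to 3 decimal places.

0.800

Rank attendance: 3, 4, 5, 2, 1
Rank mark: 4, 3, 5, 1, 2
d = rank(attendance) − rank(mark): -1, 1, 0, 1, -1; Σd² = 4
ρ = 1 − 6Σd² / [n(n²−1)] = 1 − 6×4 / (5×24) = 1 − 24/120 ≈ 0.800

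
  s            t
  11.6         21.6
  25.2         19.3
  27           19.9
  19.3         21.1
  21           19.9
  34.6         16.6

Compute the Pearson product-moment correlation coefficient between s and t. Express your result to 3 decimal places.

-0.926

n = 6, Σs = 138.7, Σt = 118.4, Σs² = 3509.25, Σt² = 2351.84, Σst = 2673.71
nΣst − ΣsΣt = 16042.26 − 16422.08 = -379.82
nΣs² − (Σs)² = 21055.5 − 19237.69 = 1817.81; nΣt² − (Σt)² = 14111.04 − 14018.56 = 92.48
r = -379.82 / √(1817.81 × 92.48) = -379.82 / 410.0135 ≈ -0.926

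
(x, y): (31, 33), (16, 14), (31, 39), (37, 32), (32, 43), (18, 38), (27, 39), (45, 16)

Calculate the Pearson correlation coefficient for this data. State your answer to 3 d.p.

-0.071

n = 8, Σx = 237, Σy = 254, Σx² = 7649, Σy² = 8900, Σxy = 7473
nΣxy − ΣxΣy = 59784 − 60198 = -414
nΣx² − (Σx)² = 61192 − 56169 = 5023; nΣy² − (Σy)² = 71200 − 64516 = 6684
r = -414 / √(5023 × 6684) = -414 / 5794.2844 ≈ -0.071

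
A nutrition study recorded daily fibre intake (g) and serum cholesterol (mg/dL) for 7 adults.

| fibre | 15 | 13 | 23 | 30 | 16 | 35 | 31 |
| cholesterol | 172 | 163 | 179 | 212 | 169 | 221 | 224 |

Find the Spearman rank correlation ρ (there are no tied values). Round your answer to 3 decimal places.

0.929

Rank fibre: 2, 1, 4, 5, 3, 7, 6
Rank cholesterol: 3, 1, 4, 5, 2, 6, 7
d = rank(fibre) − rank(cholesterol): -1, 0, 0, 0, 1, 1, -1; Σd² = 4
ρ = 1 − 6Σd² / [n(n²−1)] = 1 − 6×4 / (7×48) = 1 − 24/336 ≈ 0.929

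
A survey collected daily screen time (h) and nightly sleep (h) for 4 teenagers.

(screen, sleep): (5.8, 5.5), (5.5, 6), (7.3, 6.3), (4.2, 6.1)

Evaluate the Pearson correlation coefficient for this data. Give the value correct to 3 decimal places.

0.215

n = 4, Σx = 22.8, Σy = 23.9, Σx² = 134.82, Σy² = 143.15, Σxy = 136.51
nΣxy − ΣxΣy = 546.04 − 544.92 = 1.12
nΣx² − (Σx)² = 539.28 − 519.84 = 19.44; nΣy² − (Σy)² = 572.6 − 571.21 = 1.39
r = 1.12 / √(19.44 × 1.39) = 1.12 / 5.1982 ≈ 0.215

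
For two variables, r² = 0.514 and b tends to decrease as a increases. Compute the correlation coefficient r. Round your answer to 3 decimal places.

-0.717

|r| = √0.514 = 0.717
The association is negative, so r = −0.717.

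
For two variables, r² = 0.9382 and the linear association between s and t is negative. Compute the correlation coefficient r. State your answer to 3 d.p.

|r| = √0.9382 = 0.969
The association is negative, so r = −0.969.

-0.969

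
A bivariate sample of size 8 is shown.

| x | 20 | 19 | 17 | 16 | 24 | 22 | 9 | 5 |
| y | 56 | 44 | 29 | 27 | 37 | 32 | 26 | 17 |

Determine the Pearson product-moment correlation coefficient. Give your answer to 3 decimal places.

n = 8, Σx = 132, Σy = 268, Σx² = 2472, Σy² = 10000, Σxy = 4792
nΣxy − ΣxΣy = 38336 − 35376 = 2960
nΣx² − (Σx)² = 19776 − 17424 = 2352; nΣy² − (Σy)² = 80000 − 71824 = 8176
r = 2960 / √(2352 × 8176) = 2960 / 4385.1969 ≈ 0.675

0.675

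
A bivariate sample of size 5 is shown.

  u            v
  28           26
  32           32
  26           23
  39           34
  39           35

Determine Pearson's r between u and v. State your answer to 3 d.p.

n = 5, Σu = 164, Σv = 150, Σu² = 5526, Σv² = 4610, Σuv = 5041
nΣuv − ΣuΣv = 25205 − 24600 = 605
nΣu² − (Σu)² = 27630 − 26896 = 734; nΣv² − (Σv)² = 23050 − 22500 = 550
r = 605 / √(734 × 550) = 605 / 635.3739 ≈ 0.952

0.952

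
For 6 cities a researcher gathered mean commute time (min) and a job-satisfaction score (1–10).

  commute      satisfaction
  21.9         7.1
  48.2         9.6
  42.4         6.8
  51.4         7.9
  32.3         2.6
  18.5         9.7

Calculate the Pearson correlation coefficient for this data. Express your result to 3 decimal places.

0.069

n = 6, Σx = 214.7, Σy = 43.7, Σx² = 8628.11, Σy² = 352.07, Σxy = 1576.02
nΣxy − ΣxΣy = 9456.12 − 9382.39 = 73.73
nΣx² − (Σx)² = 51768.66 − 46096.09 = 5672.57; nΣy² − (Σy)² = 2112.42 − 1909.69 = 202.73
r = 73.73 / √(5672.57 × 202.73) = 73.73 / 1072.3806 ≈ 0.069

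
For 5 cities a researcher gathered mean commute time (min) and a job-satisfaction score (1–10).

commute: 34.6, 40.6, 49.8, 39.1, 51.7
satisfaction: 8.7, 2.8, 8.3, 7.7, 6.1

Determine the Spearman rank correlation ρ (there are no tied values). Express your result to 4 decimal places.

Rank commute: 1, 3, 4, 2, 5
Rank satisfaction: 5, 1, 4, 3, 2
d = rank(commute) − rank(satisfaction): -4, 2, 0, -1, 3; Σd² = 30
ρ = 1 − 6Σd² / [n(n²−1)] = 1 − 6×30 / (5×24) = 1 − 180/120 ≈ -0.5000

-0.5000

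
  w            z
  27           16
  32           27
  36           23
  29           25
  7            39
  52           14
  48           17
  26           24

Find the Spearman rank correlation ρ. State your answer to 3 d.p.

Rank w: 3, 5, 6, 4, 1, 8, 7, 2
Rank z: 2, 7, 4, 6, 8, 1, 3, 5
d = rank(w) − rank(z): 1, -2, 2, -2, -7, 7, 4, -3; Σd² = 136
ρ = 1 − 6Σd² / [n(n²−1)] = 1 − 6×136 / (8×63) = 1 − 816/504 ≈ -0.619

-0.619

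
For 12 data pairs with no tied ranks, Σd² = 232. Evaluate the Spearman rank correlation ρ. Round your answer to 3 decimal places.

ρ = 1 − 6Σd² / [n(n²−1)] = 1 − 6×232 / (12×143)
  = 1 − 1392/1716 = 1 − 0.8112 ≈ 0.189

0.189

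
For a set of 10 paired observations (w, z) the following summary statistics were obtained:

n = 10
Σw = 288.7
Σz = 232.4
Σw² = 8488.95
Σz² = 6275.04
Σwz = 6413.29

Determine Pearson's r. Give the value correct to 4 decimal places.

r = (nΣwz − ΣwΣz) / √[(nΣw² − (Σw)²)(nΣz² − (Σz)²)]
Numerator: 10×6413.29 − 288.7×232.4 = -2960.98
Denominator: √[(84889.5 − 83347.69)(62750.4 − 54009.76)] = √[1541.81 × 8740.64] = 3671.0225
r = -2960.98 / 3671.0225 ≈ -0.8066

-0.8066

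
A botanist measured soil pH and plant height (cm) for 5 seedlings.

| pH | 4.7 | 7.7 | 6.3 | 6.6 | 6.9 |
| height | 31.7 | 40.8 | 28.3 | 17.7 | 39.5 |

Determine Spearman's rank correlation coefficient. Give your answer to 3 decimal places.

Rank pH: 1, 5, 2, 3, 4
Rank height: 3, 5, 2, 1, 4
d = rank(pH) − rank(height): -2, 0, 0, 2, 0; Σd² = 8
ρ = 1 − 6Σd² / [n(n²−1)] = 1 − 6×8 / (5×24) = 1 − 48/120 ≈ 0.600

0.600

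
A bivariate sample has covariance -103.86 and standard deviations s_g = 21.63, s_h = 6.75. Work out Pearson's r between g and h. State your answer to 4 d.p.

r = Cov(g,h) / (s_g · s_h) = -103.86 / (21.63 × 6.75)
  = -103.86 / 146.0025 ≈ -0.7114

-0.7114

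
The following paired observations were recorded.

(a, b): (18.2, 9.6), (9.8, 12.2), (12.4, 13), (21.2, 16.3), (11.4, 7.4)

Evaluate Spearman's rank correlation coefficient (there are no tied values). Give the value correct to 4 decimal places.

0.5000

Rank a: 4, 1, 3, 5, 2
Rank b: 2, 3, 4, 5, 1
d = rank(a) − rank(b): 2, -2, -1, 0, 1; Σd² = 10
ρ = 1 − 6Σd² / [n(n²−1)] = 1 − 6×10 / (5×24) = 1 − 60/120 ≈ 0.5000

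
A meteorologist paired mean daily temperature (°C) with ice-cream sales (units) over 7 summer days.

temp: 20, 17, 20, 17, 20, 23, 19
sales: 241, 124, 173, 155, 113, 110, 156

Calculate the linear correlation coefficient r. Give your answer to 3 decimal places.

n = 7, Σx = 136, Σy = 1072, Σx² = 2668, Σy² = 176616, Σxy = 20777
nΣxy − ΣxΣy = 145439 − 145792 = -353
nΣx² − (Σx)² = 18676 − 18496 = 180; nΣy² − (Σy)² = 1236312 − 1149184 = 87128
r = -353 / √(180 × 87128) = -353 / 3960.1818 ≈ -0.089

-0.089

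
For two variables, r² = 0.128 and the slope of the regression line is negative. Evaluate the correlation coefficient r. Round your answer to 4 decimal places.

|r| = √0.128 = 0.3578
The association is negative, so r = −0.3578.

-0.3578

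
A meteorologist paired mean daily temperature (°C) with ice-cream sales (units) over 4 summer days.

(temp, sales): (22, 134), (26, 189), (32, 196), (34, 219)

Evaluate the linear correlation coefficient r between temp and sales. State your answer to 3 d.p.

0.919

n = 4, Σx = 114, Σy = 738, Σx² = 3340, Σy² = 140054, Σxy = 21580
nΣxy − ΣxΣy = 86320 − 84132 = 2188
nΣx² − (Σx)² = 13360 − 12996 = 364; nΣy² − (Σy)² = 560216 − 544644 = 15572
r = 2188 / √(364 × 15572) = 2188 / 2380.7999 ≈ 0.919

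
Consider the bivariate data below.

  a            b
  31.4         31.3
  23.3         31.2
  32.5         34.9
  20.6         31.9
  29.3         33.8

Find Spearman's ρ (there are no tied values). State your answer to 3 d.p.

0.500

Rank a: 4, 2, 5, 1, 3
Rank b: 2, 1, 5, 3, 4
d = rank(a) − rank(b): 2, 1, 0, -2, -1; Σd² = 10
ρ = 1 − 6Σd² / [n(n²−1)] = 1 − 6×10 / (5×24) = 1 − 60/120 ≈ 0.500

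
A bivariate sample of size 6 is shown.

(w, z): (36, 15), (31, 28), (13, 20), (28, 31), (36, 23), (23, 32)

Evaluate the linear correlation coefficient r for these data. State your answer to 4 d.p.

n = 6, Σw = 167, Σz = 149, Σw² = 5035, Σz² = 3923, Σwz = 4100
nΣwz − ΣwΣz = 24600 − 24883 = -283
nΣw² − (Σw)² = 30210 − 27889 = 2321; nΣz² − (Σz)² = 23538 − 22201 = 1337
r = -283 / √(2321 × 1337) = -283 / 1761.5837 ≈ -0.1607

-0.1607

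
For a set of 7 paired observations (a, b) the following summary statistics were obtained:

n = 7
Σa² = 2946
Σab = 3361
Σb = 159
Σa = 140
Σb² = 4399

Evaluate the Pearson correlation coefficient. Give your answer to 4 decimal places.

0.5338

r = (nΣab − ΣaΣb) / √[(nΣa² − (Σa)²)(nΣb² − (Σb)²)]
Numerator: 7×3361 − 140×159 = 1267
Denominator: √[(20622 − 19600)(30793 − 25281)] = √[1022 × 5512] = 2373.4498
r = 1267 / 2373.4498 ≈ 0.5338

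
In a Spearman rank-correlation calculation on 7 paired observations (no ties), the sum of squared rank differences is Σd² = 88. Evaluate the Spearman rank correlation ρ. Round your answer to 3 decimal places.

ρ = 1 − 6Σd² / [n(n²−1)] = 1 − 6×88 / (7×48)
  = 1 − 528/336 = 1 − 1.5714 ≈ -0.571

-0.571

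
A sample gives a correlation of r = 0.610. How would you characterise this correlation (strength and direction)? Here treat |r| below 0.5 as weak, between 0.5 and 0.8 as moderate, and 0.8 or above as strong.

moderate positive

r = 0.610 > 0 so the relationship is positive.
|r| = 0.610, which falls in the moderate range.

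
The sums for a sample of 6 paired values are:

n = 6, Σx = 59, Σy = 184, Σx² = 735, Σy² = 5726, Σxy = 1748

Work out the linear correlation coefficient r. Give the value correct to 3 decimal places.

-0.540

r = (nΣxy − ΣxΣy) / √[(nΣx² − (Σx)²)(nΣy² − (Σy)²)]
Numerator: 6×1748 − 59×184 = -368
Denominator: √[(4410 − 3481)(34356 − 33856)] = √[929 × 500] = 681.5424
r = -368 / 681.5424 ≈ -0.540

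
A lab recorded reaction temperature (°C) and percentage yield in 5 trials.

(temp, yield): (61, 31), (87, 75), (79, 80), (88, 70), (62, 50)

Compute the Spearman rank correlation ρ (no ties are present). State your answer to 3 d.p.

Rank temp: 1, 4, 3, 5, 2
Rank yield: 1, 4, 5, 3, 2
d = rank(temp) − rank(yield): 0, 0, -2, 2, 0; Σd² = 8
ρ = 1 − 6Σd² / [n(n²−1)] = 1 − 6×8 / (5×24) = 1 − 48/120 ≈ 0.600

0.600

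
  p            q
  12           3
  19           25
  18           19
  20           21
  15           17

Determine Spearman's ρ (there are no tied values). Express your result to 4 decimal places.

0.9000

Rank p: 1, 4, 3, 5, 2
Rank q: 1, 5, 3, 4, 2
d = rank(p) − rank(q): 0, -1, 0, 1, 0; Σd² = 2
ρ = 1 − 6Σd² / [n(n²−1)] = 1 − 6×2 / (5×24) = 1 − 12/120 ≈ 0.9000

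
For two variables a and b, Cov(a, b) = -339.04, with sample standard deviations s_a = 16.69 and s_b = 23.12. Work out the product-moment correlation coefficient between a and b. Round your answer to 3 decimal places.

r = Cov(a,b) / (s_a · s_b) = -339.04 / (16.69 × 23.12)
  = -339.04 / 385.8728 ≈ -0.879

-0.879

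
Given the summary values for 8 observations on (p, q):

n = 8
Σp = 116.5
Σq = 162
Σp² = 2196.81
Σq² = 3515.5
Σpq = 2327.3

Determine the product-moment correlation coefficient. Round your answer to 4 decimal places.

-0.0928

r = (nΣpq − ΣpΣq) / √[(nΣp² − (Σp)²)(nΣq² − (Σq)²)]
Numerator: 8×2327.3 − 116.5×162 = -254.6
Denominator: √[(17574.48 − 13572.25)(28124 − 26244)] = √[4002.23 × 1880] = 2743.0261
r = -254.6 / 2743.0261 ≈ -0.0928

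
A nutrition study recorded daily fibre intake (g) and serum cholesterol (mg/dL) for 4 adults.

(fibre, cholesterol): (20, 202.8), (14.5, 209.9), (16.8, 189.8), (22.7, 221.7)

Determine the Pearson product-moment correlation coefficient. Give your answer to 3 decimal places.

n = 4, Σx = 74, Σy = 824.2, Σx² = 1407.78, Σy² = 170360.78, Σxy = 15320.78
nΣxy − ΣxΣy = 61283.12 − 60990.8 = 292.32
nΣx² − (Σx)² = 5631.12 − 5476 = 155.12; nΣy² − (Σy)² = 681443.12 − 679305.64 = 2137.48
r = 292.32 / √(155.12 × 2137.48) = 292.32 / 575.8176 ≈ 0.508

0.508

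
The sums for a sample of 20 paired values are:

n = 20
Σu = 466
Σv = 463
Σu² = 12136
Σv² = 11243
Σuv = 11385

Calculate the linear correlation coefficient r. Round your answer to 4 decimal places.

0.7292

r = (nΣuv − ΣuΣv) / √[(nΣu² − (Σu)²)(nΣv² − (Σv)²)]
Numerator: 20×11385 − 466×463 = 11942
Denominator: √[(242720 − 217156)(224860 − 214369)] = √[25564 × 10491] = 16376.5663
r = 11942 / 16376.5663 ≈ 0.7292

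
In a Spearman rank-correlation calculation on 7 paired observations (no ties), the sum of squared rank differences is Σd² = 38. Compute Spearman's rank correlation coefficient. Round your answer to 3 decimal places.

0.321

ρ = 1 − 6Σd² / [n(n²−1)] = 1 − 6×38 / (7×48)
  = 1 − 228/336 = 1 − 0.6786 ≈ 0.321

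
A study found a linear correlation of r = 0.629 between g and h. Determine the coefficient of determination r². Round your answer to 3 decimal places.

0.396

r² = (0.629)² = 0.396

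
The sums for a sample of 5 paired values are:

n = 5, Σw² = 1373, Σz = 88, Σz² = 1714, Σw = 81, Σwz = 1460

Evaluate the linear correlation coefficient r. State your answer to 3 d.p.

0.343

r = (nΣwz − ΣwΣz) / √[(nΣw² − (Σw)²)(nΣz² − (Σz)²)]
Numerator: 5×1460 − 81×88 = 172
Denominator: √[(6865 − 6561)(8570 − 7744)] = √[304 × 826] = 501.1028
r = 172 / 501.1028 ≈ 0.343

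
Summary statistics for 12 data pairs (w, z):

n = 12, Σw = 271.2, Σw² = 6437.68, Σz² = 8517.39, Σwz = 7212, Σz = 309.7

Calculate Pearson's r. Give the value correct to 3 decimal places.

0.529

r = (nΣwz − ΣwΣz) / √[(nΣw² − (Σw)²)(nΣz² − (Σz)²)]
Numerator: 12×7212 − 271.2×309.7 = 2553.36
Denominator: √[(77252.16 − 73549.44)(102208.68 − 95914.09)] = √[3702.72 × 6294.59] = 4827.7432
r = 2553.36 / 4827.7432 ≈ 0.529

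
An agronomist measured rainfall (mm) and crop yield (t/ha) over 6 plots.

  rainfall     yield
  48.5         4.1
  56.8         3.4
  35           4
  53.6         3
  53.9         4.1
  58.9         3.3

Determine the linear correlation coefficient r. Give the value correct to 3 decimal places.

n = 6, Σx = 306.7, Σy = 21.9, Σx² = 16050.87, Σy² = 81.07, Σxy = 1108.13
nΣxy − ΣxΣy = 6648.78 − 6716.73 = -67.95
nΣx² − (Σx)² = 96305.22 − 94064.89 = 2240.33; nΣy² − (Σy)² = 486.42 − 479.61 = 6.81
r = -67.95 / √(2240.33 × 6.81) = -67.95 / 123.5178 ≈ -0.550

-0.550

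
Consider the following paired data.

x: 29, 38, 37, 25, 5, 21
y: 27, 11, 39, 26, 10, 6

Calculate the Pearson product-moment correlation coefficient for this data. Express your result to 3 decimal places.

0.507

n = 6, Σx = 155, Σy = 119, Σx² = 4745, Σy² = 3183, Σxy = 3470
nΣxy − ΣxΣy = 20820 − 18445 = 2375
nΣx² − (Σx)² = 28470 − 24025 = 4445; nΣy² − (Σy)² = 19098 − 14161 = 4937
r = 2375 / √(4445 × 4937) = 2375 / 4684.5453 ≈ 0.507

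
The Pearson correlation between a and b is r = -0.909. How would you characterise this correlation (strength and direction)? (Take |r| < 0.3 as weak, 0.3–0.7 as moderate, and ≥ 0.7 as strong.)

strong negative

r = -0.909 < 0 so the relationship is negative.
|r| = 0.909, which falls in the strong range.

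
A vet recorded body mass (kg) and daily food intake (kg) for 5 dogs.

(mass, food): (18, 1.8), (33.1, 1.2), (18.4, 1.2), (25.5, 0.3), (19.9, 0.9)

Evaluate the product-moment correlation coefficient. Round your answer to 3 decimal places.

n = 5, Σx = 114.9, Σy = 5.4, Σx² = 2804.43, Σy² = 7.02, Σxy = 119.76
nΣxy − ΣxΣy = 598.8 − 620.46 = -21.66
nΣx² − (Σx)² = 14022.15 − 13202.01 = 820.14; nΣy² − (Σy)² = 35.1 − 29.16 = 5.94
r = -21.66 / √(820.14 × 5.94) = -21.66 / 69.7971 ≈ -0.310

-0.310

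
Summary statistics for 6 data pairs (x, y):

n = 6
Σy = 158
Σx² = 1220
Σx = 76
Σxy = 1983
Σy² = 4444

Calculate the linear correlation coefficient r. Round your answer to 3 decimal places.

-0.068

r = (nΣxy − ΣxΣy) / √[(nΣx² − (Σx)²)(nΣy² − (Σy)²)]
Numerator: 6×1983 − 76×158 = -110
Denominator: √[(7320 − 5776)(26664 − 24964)] = √[1544 × 1700] = 1620.1235
r = -110 / 1620.1235 ≈ -0.068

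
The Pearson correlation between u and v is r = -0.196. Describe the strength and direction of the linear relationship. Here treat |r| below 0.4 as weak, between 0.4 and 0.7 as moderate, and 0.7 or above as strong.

weak negative

r = -0.196 < 0 so the relationship is negative.
|r| = 0.196, which falls in the weak range.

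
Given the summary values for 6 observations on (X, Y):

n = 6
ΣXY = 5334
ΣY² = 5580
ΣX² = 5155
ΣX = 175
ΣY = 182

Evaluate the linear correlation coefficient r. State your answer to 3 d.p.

0.467

r = (nΣXY − ΣXΣY) / √[(nΣX² − (ΣX)²)(nΣY² − (ΣY)²)]
Numerator: 6×5334 − 175×182 = 154
Denominator: √[(30930 − 30625)(33480 − 33124)] = √[305 × 356] = 329.5148
r = 154 / 329.5148 ≈ 0.467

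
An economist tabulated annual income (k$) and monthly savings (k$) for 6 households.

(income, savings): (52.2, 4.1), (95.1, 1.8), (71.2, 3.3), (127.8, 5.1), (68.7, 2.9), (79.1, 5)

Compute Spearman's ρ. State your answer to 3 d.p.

Rank income: 1, 5, 3, 6, 2, 4
Rank savings: 4, 1, 3, 6, 2, 5
d = rank(income) − rank(savings): -3, 4, 0, 0, 0, -1; Σd² = 26
ρ = 1 − 6Σd² / [n(n²−1)] = 1 − 6×26 / (6×35) = 1 − 156/210 ≈ 0.257

0.257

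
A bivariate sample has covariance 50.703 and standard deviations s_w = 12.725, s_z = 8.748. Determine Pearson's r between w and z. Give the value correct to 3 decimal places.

r = Cov(w,z) / (s_w · s_z) = 50.703 / (12.725 × 8.748)
  = 50.703 / 111.3183 ≈ 0.455

0.455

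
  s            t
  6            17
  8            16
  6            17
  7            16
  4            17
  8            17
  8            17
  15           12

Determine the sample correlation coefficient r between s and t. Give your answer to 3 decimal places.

-0.913

n = 8, Σs = 62, Σt = 129, Σs² = 554, Σt² = 2101, Σst = 964
nΣst − ΣsΣt = 7712 − 7998 = -286
nΣs² − (Σs)² = 4432 − 3844 = 588; nΣt² − (Σt)² = 16808 − 16641 = 167
r = -286 / √(588 × 167) = -286 / 313.3624 ≈ -0.913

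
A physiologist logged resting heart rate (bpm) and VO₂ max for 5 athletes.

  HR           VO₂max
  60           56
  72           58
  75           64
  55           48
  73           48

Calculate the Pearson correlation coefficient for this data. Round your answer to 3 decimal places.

0.498

n = 5, Σx = 335, Σy = 274, Σx² = 22763, Σy² = 15204, Σxy = 18480
nΣxy − ΣxΣy = 92400 − 91790 = 610
nΣx² − (Σx)² = 113815 − 112225 = 1590; nΣy² − (Σy)² = 76020 − 75076 = 944
r = 610 / √(1590 × 944) = 610 / 1225.1367 ≈ 0.498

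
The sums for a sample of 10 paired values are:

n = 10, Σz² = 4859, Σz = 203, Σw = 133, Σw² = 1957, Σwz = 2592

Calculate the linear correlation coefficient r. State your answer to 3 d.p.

r = (nΣwz − ΣwΣz) / √[(nΣw² − (Σw)²)(nΣz² − (Σz)²)]
Numerator: 10×2592 − 133×203 = -1079
Denominator: √[(19570 − 17689)(48590 − 41209)] = √[1881 × 7381] = 3726.0785
r = -1079 / 3726.0785 ≈ -0.290

-0.290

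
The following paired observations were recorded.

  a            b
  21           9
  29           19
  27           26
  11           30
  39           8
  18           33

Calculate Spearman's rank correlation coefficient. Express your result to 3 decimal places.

Rank a: 3, 5, 4, 1, 6, 2
Rank b: 2, 3, 4, 5, 1, 6
d = rank(a) − rank(b): 1, 2, 0, -4, 5, -4; Σd² = 62
ρ = 1 − 6Σd² / [n(n²−1)] = 1 − 6×62 / (6×35) = 1 − 372/210 ≈ -0.771

-0.771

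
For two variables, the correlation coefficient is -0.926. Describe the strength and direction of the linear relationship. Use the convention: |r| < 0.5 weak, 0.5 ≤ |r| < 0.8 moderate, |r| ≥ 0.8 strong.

strong negative

r = -0.926 < 0 so the relationship is negative.
|r| = 0.926, which falls in the strong range.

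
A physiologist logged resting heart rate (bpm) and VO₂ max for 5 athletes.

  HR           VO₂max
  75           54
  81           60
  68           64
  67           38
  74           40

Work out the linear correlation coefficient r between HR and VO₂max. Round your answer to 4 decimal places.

0.2995

n = 5, Σx = 365, Σy = 256, Σx² = 26775, Σy² = 13656, Σxy = 18768
nΣxy − ΣxΣy = 93840 − 93440 = 400
nΣx² − (Σx)² = 133875 − 133225 = 650; nΣy² − (Σy)² = 68280 − 65536 = 2744
r = 400 / √(650 × 2744) = 400 / 1335.5149 ≈ 0.2995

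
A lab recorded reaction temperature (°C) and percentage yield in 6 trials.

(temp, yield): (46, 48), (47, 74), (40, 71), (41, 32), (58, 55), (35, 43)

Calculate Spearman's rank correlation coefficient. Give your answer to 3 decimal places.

0.429

Rank temp: 4, 5, 2, 3, 6, 1
Rank yield: 3, 6, 5, 1, 4, 2
d = rank(temp) − rank(yield): 1, -1, -3, 2, 2, -1; Σd² = 20
ρ = 1 − 6Σd² / [n(n²−1)] = 1 − 6×20 / (6×35) = 1 − 120/210 ≈ 0.429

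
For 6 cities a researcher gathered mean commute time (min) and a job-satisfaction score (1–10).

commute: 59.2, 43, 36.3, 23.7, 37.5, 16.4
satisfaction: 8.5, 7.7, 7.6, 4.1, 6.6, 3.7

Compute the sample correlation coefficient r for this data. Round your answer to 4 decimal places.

n = 6, Σx = 216.1, Σy = 38.2, Σx² = 8908.23, Σy² = 263.36, Σxy = 1515.53
nΣxy − ΣxΣy = 9093.18 − 8255.02 = 838.16
nΣx² − (Σx)² = 53449.38 − 46699.21 = 6750.17; nΣy² − (Σy)² = 1580.16 − 1459.24 = 120.92
r = 838.16 / √(6750.17 × 120.92) = 838.16 / 903.4548 ≈ 0.9277

0.9277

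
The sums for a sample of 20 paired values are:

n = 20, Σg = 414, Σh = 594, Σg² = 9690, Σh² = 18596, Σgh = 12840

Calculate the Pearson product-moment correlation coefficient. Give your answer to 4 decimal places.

0.5264

r = (nΣgh − ΣgΣh) / √[(nΣg² − (Σg)²)(nΣh² − (Σh)²)]
Numerator: 20×12840 − 414×594 = 10884
Denominator: √[(193800 − 171396)(371920 − 352836)] = √[22404 × 19084] = 20677.4741
r = 10884 / 20677.4741 ≈ 0.5264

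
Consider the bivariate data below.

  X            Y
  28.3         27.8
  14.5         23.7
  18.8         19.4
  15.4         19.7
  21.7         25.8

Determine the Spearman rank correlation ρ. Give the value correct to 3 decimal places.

0.600

Rank X: 5, 1, 3, 2, 4
Rank Y: 5, 3, 1, 2, 4
d = rank(X) − rank(Y): 0, -2, 2, 0, 0; Σd² = 8
ρ = 1 − 6Σd² / [n(n²−1)] = 1 − 6×8 / (5×24) = 1 − 48/120 ≈ 0.600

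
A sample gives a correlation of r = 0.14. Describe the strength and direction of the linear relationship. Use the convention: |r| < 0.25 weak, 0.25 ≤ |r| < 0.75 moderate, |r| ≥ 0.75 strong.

r = 0.14 > 0 so the relationship is positive.
|r| = 0.14, which falls in the weak range.

weak positive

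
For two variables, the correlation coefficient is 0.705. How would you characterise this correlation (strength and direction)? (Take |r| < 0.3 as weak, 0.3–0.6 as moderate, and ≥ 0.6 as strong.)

r = 0.705 > 0 so the relationship is positive.
|r| = 0.705, which falls in the strong range.

strong positive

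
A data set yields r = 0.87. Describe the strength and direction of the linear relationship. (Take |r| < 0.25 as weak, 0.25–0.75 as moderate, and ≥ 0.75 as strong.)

strong positive

r = 0.87 > 0 so the relationship is positive.
|r| = 0.87, which falls in the strong range.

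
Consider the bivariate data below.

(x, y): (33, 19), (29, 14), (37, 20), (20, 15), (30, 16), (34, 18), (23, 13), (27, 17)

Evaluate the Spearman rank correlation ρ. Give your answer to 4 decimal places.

0.8095

Rank x: 6, 4, 8, 1, 5, 7, 2, 3
Rank y: 7, 2, 8, 3, 4, 6, 1, 5
d = rank(x) − rank(y): -1, 2, 0, -2, 1, 1, 1, -2; Σd² = 16
ρ = 1 − 6Σd² / [n(n²−1)] = 1 − 6×16 / (8×63) = 1 − 96/504 ≈ 0.8095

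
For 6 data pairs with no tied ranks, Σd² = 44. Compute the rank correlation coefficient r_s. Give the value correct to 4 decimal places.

ρ = 1 − 6Σd² / [n(n²−1)] = 1 − 6×44 / (6×35)
  = 1 − 264/210 = 1 − 1.25714 ≈ -0.2571

-0.2571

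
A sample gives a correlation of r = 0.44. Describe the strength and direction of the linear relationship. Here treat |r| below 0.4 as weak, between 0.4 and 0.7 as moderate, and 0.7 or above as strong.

moderate positive

r = 0.44 > 0 so the relationship is positive.
|r| = 0.44, which falls in the moderate range.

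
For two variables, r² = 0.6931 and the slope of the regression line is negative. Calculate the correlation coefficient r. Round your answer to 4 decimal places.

|r| = √0.6931 = 0.8325
The association is negative, so r = −0.8325.

-0.8325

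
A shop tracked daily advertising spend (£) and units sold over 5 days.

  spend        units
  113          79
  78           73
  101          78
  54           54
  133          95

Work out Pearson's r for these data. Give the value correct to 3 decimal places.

0.963

n = 5, Σx = 479, Σy = 379, Σx² = 49659, Σy² = 29595, Σxy = 38050
nΣxy − ΣxΣy = 190250 − 181541 = 8709
nΣx² − (Σx)² = 248295 − 229441 = 18854; nΣy² − (Σy)² = 147975 − 143641 = 4334
r = 8709 / √(18854 × 4334) = 8709 / 9039.5374 ≈ 0.963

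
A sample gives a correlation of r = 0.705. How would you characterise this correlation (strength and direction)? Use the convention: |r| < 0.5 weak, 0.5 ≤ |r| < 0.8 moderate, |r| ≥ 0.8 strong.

r = 0.705 > 0 so the relationship is positive.
|r| = 0.705, which falls in the moderate range.

moderate positive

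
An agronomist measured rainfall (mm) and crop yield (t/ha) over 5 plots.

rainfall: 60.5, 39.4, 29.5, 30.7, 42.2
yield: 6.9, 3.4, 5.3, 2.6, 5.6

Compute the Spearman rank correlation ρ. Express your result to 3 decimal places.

0.700

Rank rainfall: 5, 3, 1, 2, 4
Rank yield: 5, 2, 3, 1, 4
d = rank(rainfall) − rank(yield): 0, 1, -2, 1, 0; Σd² = 6
ρ = 1 − 6Σd² / [n(n²−1)] = 1 − 6×6 / (5×24) = 1 − 36/120 ≈ 0.700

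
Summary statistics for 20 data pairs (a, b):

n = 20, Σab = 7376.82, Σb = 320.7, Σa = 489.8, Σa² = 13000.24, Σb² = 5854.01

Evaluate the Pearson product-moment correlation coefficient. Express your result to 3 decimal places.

-0.564

r = (nΣab − ΣaΣb) / √[(nΣa² − (Σa)²)(nΣb² − (Σb)²)]
Numerator: 20×7376.82 − 489.8×320.7 = -9542.46
Denominator: √[(260004.8 − 239904.04)(117080.2 − 102848.49)] = √[20100.76 × 14231.71] = 16913.5504
r = -9542.46 / 16913.5504 ≈ -0.564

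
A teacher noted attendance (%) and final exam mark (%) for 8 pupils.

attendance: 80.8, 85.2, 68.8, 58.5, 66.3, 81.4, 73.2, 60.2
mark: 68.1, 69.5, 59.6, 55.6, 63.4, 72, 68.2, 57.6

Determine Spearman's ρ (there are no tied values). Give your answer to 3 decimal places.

0.929

Rank attendance: 6, 8, 4, 1, 3, 7, 5, 2
Rank mark: 5, 7, 3, 1, 4, 8, 6, 2
d = rank(attendance) − rank(mark): 1, 1, 1, 0, -1, -1, -1, 0; Σd² = 6
ρ = 1 − 6Σd² / [n(n²−1)] = 1 − 6×6 / (8×63) = 1 − 36/504 ≈ 0.929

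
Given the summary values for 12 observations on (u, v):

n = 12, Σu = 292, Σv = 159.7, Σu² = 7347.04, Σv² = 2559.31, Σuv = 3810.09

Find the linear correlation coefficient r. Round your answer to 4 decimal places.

r = (nΣuv − ΣuΣv) / √[(nΣu² − (Σu)²)(nΣv² − (Σv)²)]
Numerator: 12×3810.09 − 292×159.7 = -911.32
Denominator: √[(88164.48 − 85264)(30711.72 − 25504.09)] = √[2900.48 × 5207.63] = 3886.4671
r = -911.32 / 3886.4671 ≈ -0.2345

-0.2345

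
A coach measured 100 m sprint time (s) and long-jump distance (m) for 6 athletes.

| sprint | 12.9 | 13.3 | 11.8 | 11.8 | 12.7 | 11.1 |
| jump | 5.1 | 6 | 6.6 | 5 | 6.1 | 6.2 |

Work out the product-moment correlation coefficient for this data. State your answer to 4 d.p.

-0.2153

n = 6, Σx = 73.6, Σy = 35, Σx² = 906.28, Σy² = 206.22, Σxy = 428.76
nΣxy − ΣxΣy = 2572.56 − 2576 = -3.44
nΣx² − (Σx)² = 5437.68 − 5416.96 = 20.72; nΣy² − (Σy)² = 1237.32 − 1225 = 12.32
r = -3.44 / √(20.72 × 12.32) = -3.44 / 15.9772 ≈ -0.2153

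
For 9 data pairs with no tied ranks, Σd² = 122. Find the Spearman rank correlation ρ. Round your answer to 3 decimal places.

ρ = 1 − 6Σd² / [n(n²−1)] = 1 − 6×122 / (9×80)
  = 1 − 732/720 = 1 − 1.0167 ≈ -0.017

-0.017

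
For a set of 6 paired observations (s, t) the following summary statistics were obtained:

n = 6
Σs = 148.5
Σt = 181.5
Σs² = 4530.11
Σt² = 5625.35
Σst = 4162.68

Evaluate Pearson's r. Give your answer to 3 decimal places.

r = (nΣst − ΣsΣt) / √[(nΣs² − (Σs)²)(nΣt² − (Σt)²)]
Numerator: 6×4162.68 − 148.5×181.5 = -1976.67
Denominator: √[(27180.66 − 22052.25)(33752.1 − 32942.25)] = √[5128.41 × 809.85] = 2037.9506
r = -1976.67 / 2037.9506 ≈ -0.970

-0.970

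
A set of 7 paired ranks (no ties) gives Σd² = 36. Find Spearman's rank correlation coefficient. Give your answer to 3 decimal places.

ρ = 1 − 6Σd² / [n(n²−1)] = 1 − 6×36 / (7×48)
  = 1 − 216/336 = 1 − 0.6429 ≈ 0.357

0.357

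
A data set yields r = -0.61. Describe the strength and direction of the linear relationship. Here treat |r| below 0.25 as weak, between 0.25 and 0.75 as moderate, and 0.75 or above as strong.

moderate negative

r = -0.61 < 0 so the relationship is negative.
|r| = 0.61, which falls in the moderate range.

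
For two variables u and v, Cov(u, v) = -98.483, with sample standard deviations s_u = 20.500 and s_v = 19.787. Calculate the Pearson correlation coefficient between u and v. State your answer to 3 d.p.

-0.243

r = Cov(u,v) / (s_u · s_v) = -98.483 / (20.500 × 19.787)
  = -98.483 / 405.6335 ≈ -0.243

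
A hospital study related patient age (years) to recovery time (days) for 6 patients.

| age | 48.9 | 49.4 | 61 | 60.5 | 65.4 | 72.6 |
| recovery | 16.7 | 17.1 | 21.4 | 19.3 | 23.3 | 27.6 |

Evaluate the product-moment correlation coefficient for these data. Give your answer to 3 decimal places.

0.966

n = 6, Σx = 357.8, Σy = 125.4, Σx² = 21760.74, Σy² = 2706.4, Σxy = 7662
nΣxy − ΣxΣy = 45972 − 44868.12 = 1103.88
nΣx² − (Σx)² = 130564.44 − 128020.84 = 2543.6; nΣy² − (Σy)² = 16238.4 − 15725.16 = 513.24
r = 1103.88 / √(2543.6 × 513.24) = 1103.88 / 1142.5748 ≈ 0.966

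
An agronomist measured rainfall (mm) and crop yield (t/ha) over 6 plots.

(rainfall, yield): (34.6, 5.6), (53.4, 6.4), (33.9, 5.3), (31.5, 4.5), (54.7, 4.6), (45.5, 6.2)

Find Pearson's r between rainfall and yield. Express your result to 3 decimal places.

0.312

n = 6, Σx = 253.6, Σy = 32.6, Σx² = 11252.52, Σy² = 180.26, Σxy = 1390.66
nΣxy − ΣxΣy = 8343.96 − 8267.36 = 76.6
nΣx² − (Σx)² = 67515.12 − 64312.96 = 3202.16; nΣy² − (Σy)² = 1081.56 − 1062.76 = 18.8
r = 76.6 / √(3202.16 × 18.8) = 76.6 / 245.3581 ≈ 0.312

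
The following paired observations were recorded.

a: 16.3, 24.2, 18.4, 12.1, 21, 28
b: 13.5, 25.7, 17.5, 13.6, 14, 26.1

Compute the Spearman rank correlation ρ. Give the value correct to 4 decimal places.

0.8857

Rank a: 2, 5, 3, 1, 4, 6
Rank b: 1, 5, 4, 2, 3, 6
d = rank(a) − rank(b): 1, 0, -1, -1, 1, 0; Σd² = 4
ρ = 1 − 6Σd² / [n(n²−1)] = 1 − 6×4 / (6×35) = 1 − 24/210 ≈ 0.8857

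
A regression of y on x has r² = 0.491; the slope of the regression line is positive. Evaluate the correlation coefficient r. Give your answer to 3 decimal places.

0.701

|r| = √0.491 = 0.701
The association is positive, so r = 0.701.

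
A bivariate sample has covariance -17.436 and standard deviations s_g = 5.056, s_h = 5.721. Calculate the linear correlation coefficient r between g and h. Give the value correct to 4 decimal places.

-0.6028

r = Cov(g,h) / (s_g · s_h) = -17.436 / (5.056 × 5.721)
  = -17.436 / 28.9254 ≈ -0.6028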